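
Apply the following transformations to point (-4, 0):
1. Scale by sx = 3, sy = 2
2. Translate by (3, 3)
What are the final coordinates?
(-9, 3)

Step 1: Scale (-4, 0) by (sx, sy) = (3, 2) → (-12, 0)
Step 2: Translate by (3, 3) → (-9, 3)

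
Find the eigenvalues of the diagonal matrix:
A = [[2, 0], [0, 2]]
λ₁ = 2, λ₂ = 2

The characteristic polynomial of A is det(A - λI) = (2 - λ)(2 - λ) = 0.
The roots are λ = 2 and λ = 2, so the eigenvalues are the diagonal entries.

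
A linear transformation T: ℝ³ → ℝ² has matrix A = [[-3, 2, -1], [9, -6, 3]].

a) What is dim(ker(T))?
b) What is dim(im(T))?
dim(ker) = 2, dim(im) = 1

Observe that row 2 = -3 × row 1 (so the rows are linearly dependent).
Thus rank(A) = 1 (only one linearly independent row).
dim(im(T)) = rank(A) = 1.
By the rank-nullity theorem applied to T: ℝ³ → ℝ², rank(A) + nullity(A) = 3 (the domain dimension), so dim(ker(T)) = 3 - 1 = 2.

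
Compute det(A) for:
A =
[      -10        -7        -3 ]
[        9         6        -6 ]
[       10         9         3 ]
det(A) = -174

Expand along row 0 (cofactor expansion): det(A) = a*(e*i - f*h) - b*(d*i - f*g) + c*(d*h - e*g), where the 3×3 is [[a, b, c], [d, e, f], [g, h, i]].
Minor M_00 = (6)*(3) - (-6)*(9) = 18 + 54 = 72.
Minor M_01 = (9)*(3) - (-6)*(10) = 27 + 60 = 87.
Minor M_02 = (9)*(9) - (6)*(10) = 81 - 60 = 21.
det(A) = (-10)*(72) - (-7)*(87) + (-3)*(21) = -720 + 609 - 63 = -174.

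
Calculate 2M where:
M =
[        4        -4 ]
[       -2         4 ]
2M =
[        8        -8 ]
[       -4         8 ]

Scalar multiplication is elementwise: (2M)[i][j] = 2 * M[i][j].
  (2M)[0][0] = 2 * (4) = 8
  (2M)[0][1] = 2 * (-4) = -8
  (2M)[1][0] = 2 * (-2) = -4
  (2M)[1][1] = 2 * (4) = 8
2M =
[        8        -8 ]
[       -4         8 ]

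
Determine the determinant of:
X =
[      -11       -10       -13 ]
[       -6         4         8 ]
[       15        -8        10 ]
det(X) = -2788

Expand along row 0 (cofactor expansion): det(X) = a*(e*i - f*h) - b*(d*i - f*g) + c*(d*h - e*g), where the 3×3 is [[a, b, c], [d, e, f], [g, h, i]].
Minor M_00 = (4)*(10) - (8)*(-8) = 40 + 64 = 104.
Minor M_01 = (-6)*(10) - (8)*(15) = -60 - 120 = -180.
Minor M_02 = (-6)*(-8) - (4)*(15) = 48 - 60 = -12.
det(X) = (-11)*(104) - (-10)*(-180) + (-13)*(-12) = -1144 - 1800 + 156 = -2788.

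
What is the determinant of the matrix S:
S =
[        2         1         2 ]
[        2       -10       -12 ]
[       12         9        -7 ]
det(S) = 502

Expand along row 0 (cofactor expansion): det(S) = a*(e*i - f*h) - b*(d*i - f*g) + c*(d*h - e*g), where the 3×3 is [[a, b, c], [d, e, f], [g, h, i]].
Minor M_00 = (-10)*(-7) - (-12)*(9) = 70 + 108 = 178.
Minor M_01 = (2)*(-7) - (-12)*(12) = -14 + 144 = 130.
Minor M_02 = (2)*(9) - (-10)*(12) = 18 + 120 = 138.
det(S) = (2)*(178) - (1)*(130) + (2)*(138) = 356 - 130 + 276 = 502.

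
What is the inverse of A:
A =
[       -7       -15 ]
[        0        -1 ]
det(A) = 7
A⁻¹ =
[     -1/7      15/7 ]
[        0        -1 ]

For a 2×2 matrix A = [[a, b], [c, d]] with det(A) ≠ 0, A⁻¹ = (1/det(A)) * [[d, -b], [-c, a]].
det(A) = (-7)*(-1) - (-15)*(0) = 7 - 0 = 7.
A⁻¹ = (1/7) * [[-1, 15], [0, -7]].
Dividing each entry by 7 and reducing:
A⁻¹ =
[     -1/7      15/7 ]
[        0        -1 ]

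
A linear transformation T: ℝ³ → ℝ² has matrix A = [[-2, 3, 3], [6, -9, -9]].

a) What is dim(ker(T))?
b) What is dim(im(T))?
dim(ker) = 2, dim(im) = 1

Observe that row 2 = -3 × row 1 (so the rows are linearly dependent).
Thus rank(A) = 1 (only one linearly independent row).
dim(im(T)) = rank(A) = 1.
By the rank-nullity theorem applied to T: ℝ³ → ℝ², rank(A) + nullity(A) = 3 (the domain dimension), so dim(ker(T)) = 3 - 1 = 2.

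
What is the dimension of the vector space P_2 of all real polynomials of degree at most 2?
Dimension = 3

A polynomial of degree at most 2 can be written as a₀ + a₁x + a₂x², with 3 free coefficients a₀, a₁, a₂.
The set {1, x, x²} is a basis: it spans P_2 (every such polynomial is a linear combination of these) and is linearly independent (a polynomial is zero iff all its coefficients are zero).
Therefore dim(P_2) = 2 + 1 = 3.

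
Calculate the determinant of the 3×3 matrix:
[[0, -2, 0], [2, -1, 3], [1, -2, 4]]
10

Expansion along first row:
det = 0·det([[-1,3],[-2,4]]) - -2·det([[2,3],[1,4]]) + 0·det([[2,-1],[1,-2]])
    = 0·(-1·4 - 3·-2) - -2·(2·4 - 3·1) + 0·(2·-2 - -1·1)
    = 0·2 - -2·5 + 0·-3
    = 0 + 10 + 0 = 10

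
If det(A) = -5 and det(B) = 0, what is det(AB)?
0

Use the multiplicative property of determinants: det(AB) = det(A)*det(B).
det(AB) = (-5)*(0) = 0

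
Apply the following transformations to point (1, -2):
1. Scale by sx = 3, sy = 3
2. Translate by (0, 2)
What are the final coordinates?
(3, -4)

Step 1: Scale (1, -2) by (sx, sy) = (3, 3) → (3, -6)
Step 2: Translate by (0, 2) → (3, -4)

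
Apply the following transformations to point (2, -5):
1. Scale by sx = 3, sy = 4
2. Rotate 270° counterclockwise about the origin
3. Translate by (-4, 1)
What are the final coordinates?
(-24, -5)

Step 1: Scale → (6, -20)
Step 2: Rotate 270° → (-20, -6)
Step 3: Translate → (-24, -5)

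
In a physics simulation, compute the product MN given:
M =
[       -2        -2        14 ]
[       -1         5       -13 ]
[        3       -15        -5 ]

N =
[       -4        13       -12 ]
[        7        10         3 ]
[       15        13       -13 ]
MN =
[      204       136      -164 ]
[     -156      -132       196 ]
[     -192      -176       -16 ]

Matrix multiplication: (MN)[i][j] = sum over k of M[i][k] * N[k][j].
  (MN)[0][0] = (-2)*(-4) + (-2)*(7) + (14)*(15) = 204
  (MN)[0][1] = (-2)*(13) + (-2)*(10) + (14)*(13) = 136
  (MN)[0][2] = (-2)*(-12) + (-2)*(3) + (14)*(-13) = -164
  (MN)[1][0] = (-1)*(-4) + (5)*(7) + (-13)*(15) = -156
  (MN)[1][1] = (-1)*(13) + (5)*(10) + (-13)*(13) = -132
  (MN)[1][2] = (-1)*(-12) + (5)*(3) + (-13)*(-13) = 196
  (MN)[2][0] = (3)*(-4) + (-15)*(7) + (-5)*(15) = -192
  (MN)[2][1] = (3)*(13) + (-15)*(10) + (-5)*(13) = -176
  (MN)[2][2] = (3)*(-12) + (-15)*(3) + (-5)*(-13) = -16
MN =
[      204       136      -164 ]
[     -156      -132       196 ]
[     -192      -176       -16 ]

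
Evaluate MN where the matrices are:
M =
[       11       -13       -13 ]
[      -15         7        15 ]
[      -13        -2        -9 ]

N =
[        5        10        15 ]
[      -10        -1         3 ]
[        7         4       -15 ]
MN =
[       94        71       321 ]
[      -40       -97      -429 ]
[     -108      -164       -66 ]

Matrix multiplication: (MN)[i][j] = sum over k of M[i][k] * N[k][j].
  (MN)[0][0] = (11)*(5) + (-13)*(-10) + (-13)*(7) = 94
  (MN)[0][1] = (11)*(10) + (-13)*(-1) + (-13)*(4) = 71
  (MN)[0][2] = (11)*(15) + (-13)*(3) + (-13)*(-15) = 321
  (MN)[1][0] = (-15)*(5) + (7)*(-10) + (15)*(7) = -40
  (MN)[1][1] = (-15)*(10) + (7)*(-1) + (15)*(4) = -97
  (MN)[1][2] = (-15)*(15) + (7)*(3) + (15)*(-15) = -429
  (MN)[2][0] = (-13)*(5) + (-2)*(-10) + (-9)*(7) = -108
  (MN)[2][1] = (-13)*(10) + (-2)*(-1) + (-9)*(4) = -164
  (MN)[2][2] = (-13)*(15) + (-2)*(3) + (-9)*(-15) = -66
MN =
[       94        71       321 ]
[      -40       -97      -429 ]
[     -108      -164       -66 ]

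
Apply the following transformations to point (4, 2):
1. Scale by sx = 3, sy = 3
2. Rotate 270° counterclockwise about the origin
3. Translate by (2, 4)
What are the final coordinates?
(8, -8)

Step 1: Scale → (12, 6)
Step 2: Rotate 270° → (6, -12)
Step 3: Translate → (8, -8)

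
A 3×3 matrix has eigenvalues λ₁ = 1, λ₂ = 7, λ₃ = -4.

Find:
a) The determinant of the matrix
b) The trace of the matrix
det = -28, trace = 4

Two standard eigenvalue identities:
- det(A) equals the product of the eigenvalues (counted with multiplicity).
- trace(A) equals the sum of the eigenvalues.
det(A) = (1)*(7)*(-4) = -28.
trace(A) = 1 + 7 - 4 = 4.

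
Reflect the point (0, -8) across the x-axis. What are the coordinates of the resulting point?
(0, 8)

Reflection across x-axis: (0, -8) → (0, 8)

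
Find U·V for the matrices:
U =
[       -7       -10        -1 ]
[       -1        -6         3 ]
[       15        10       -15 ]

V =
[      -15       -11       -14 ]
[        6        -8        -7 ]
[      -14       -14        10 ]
UV =
[       59       171       158 ]
[      -63        17        86 ]
[       45       -35      -430 ]

Matrix multiplication: (UV)[i][j] = sum over k of U[i][k] * V[k][j].
  (UV)[0][0] = (-7)*(-15) + (-10)*(6) + (-1)*(-14) = 59
  (UV)[0][1] = (-7)*(-11) + (-10)*(-8) + (-1)*(-14) = 171
  (UV)[0][2] = (-7)*(-14) + (-10)*(-7) + (-1)*(10) = 158
  (UV)[1][0] = (-1)*(-15) + (-6)*(6) + (3)*(-14) = -63
  (UV)[1][1] = (-1)*(-11) + (-6)*(-8) + (3)*(-14) = 17
  (UV)[1][2] = (-1)*(-14) + (-6)*(-7) + (3)*(10) = 86
  (UV)[2][0] = (15)*(-15) + (10)*(6) + (-15)*(-14) = 45
  (UV)[2][1] = (15)*(-11) + (10)*(-8) + (-15)*(-14) = -35
  (UV)[2][2] = (15)*(-14) + (10)*(-7) + (-15)*(10) = -430
UV =
[       59       171       158 ]
[      -63        17        86 ]
[       45       -35      -430 ]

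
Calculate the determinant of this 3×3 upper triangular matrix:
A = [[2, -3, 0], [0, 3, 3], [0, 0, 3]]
18

The determinant of a triangular matrix is the product of its diagonal entries (the off-diagonal entries above the diagonal do not affect it).
det(A) = (2) * (3) * (3) = 18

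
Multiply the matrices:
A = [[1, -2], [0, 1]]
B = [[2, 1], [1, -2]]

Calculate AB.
[[0, 5], [1, -2]]

Each entry (i,j) of AB = sum over k of A[i][k]*B[k][j].
(AB)[0][0] = (1)*(2) + (-2)*(1) = 0
(AB)[0][1] = (1)*(1) + (-2)*(-2) = 5
(AB)[1][0] = (0)*(2) + (1)*(1) = 1
(AB)[1][1] = (0)*(1) + (1)*(-2) = -2
AB = [[0, 5], [1, -2]]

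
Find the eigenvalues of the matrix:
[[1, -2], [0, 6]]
λ = 1 and λ = 6

Characteristic equation: det(A - λI) = 0
λ² - (trace)λ + (det) = 0
λ² - (7)λ + (6) = 0
λ² - 7λ + 6 = 0
Solving: λ = 1, 6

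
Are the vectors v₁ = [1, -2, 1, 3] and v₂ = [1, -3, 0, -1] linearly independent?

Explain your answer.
Yes, linearly independent

Two vectors are linearly dependent iff one is a scalar multiple of the other.
No single scalar k satisfies v₂ = k·v₁ (the ratios of corresponding entries disagree), so v₁ and v₂ are linearly independent.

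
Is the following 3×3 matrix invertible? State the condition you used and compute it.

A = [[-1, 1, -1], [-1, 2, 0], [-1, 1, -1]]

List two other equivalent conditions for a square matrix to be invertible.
No, not invertible; det(A) = 0 (two rows are equal, so the rows are linearly dependent). Equivalent conditions (failing for this A): rank(A) < 3; Ax = 0 has non-trivial solutions; 0 is an eigenvalue; the columns are linearly dependent.

To check invertibility, compute det(A).
In this matrix, row 0 and the last row are identical, so one row is a scalar multiple of another and the rows are linearly dependent.
A matrix with linearly dependent rows has det = 0 and is not invertible.
Equivalent failed conditions:
- rank(A) < 3.
- Ax = 0 has non-trivial solutions.
- 0 is an eigenvalue.
- The columns are linearly dependent.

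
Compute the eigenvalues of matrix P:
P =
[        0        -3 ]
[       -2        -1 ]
λ = -3, 2

Solve det(P - λI) = 0. For a 2×2 matrix the characteristic equation is λ² - (trace)λ + det = 0.
trace(P) = a + d = 0 - 1 = -1.
det(P) = a*d - b*c = (0)*(-1) - (-3)*(-2) = 0 - 6 = -6.
Characteristic equation: λ² - (-1)λ + (-6) = 0.
Discriminant = (-1)² - 4*(-6) = 1 + 24 = 25.
λ = (-1 ± √25) / 2 = (-1 ± 5) / 2 = -3, 2.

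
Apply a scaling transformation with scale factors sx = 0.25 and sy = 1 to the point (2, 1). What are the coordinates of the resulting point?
(0.5, 1)

Scaling matrix:
[[0.25, 0], [0, 1]]
Result: (2 × 0.25, 1 × 1) = (0.5, 1)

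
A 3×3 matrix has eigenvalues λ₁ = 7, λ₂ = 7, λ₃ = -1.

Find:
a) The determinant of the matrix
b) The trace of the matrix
det = -49, trace = 13

Two standard eigenvalue identities:
- det(A) equals the product of the eigenvalues (counted with multiplicity).
- trace(A) equals the sum of the eigenvalues.
det(A) = (7)*(7)*(-1) = -49.
trace(A) = 7 + 7 - 1 = 13.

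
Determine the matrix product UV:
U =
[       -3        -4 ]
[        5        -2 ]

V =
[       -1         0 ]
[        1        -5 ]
UV =
[       -1        20 ]
[       -7        10 ]

Matrix multiplication: (UV)[i][j] = sum over k of U[i][k] * V[k][j].
  (UV)[0][0] = (-3)*(-1) + (-4)*(1) = -1
  (UV)[0][1] = (-3)*(0) + (-4)*(-5) = 20
  (UV)[1][0] = (5)*(-1) + (-2)*(1) = -7
  (UV)[1][1] = (5)*(0) + (-2)*(-5) = 10
UV =
[       -1        20 ]
[       -7        10 ]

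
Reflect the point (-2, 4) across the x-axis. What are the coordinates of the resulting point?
(-2, -4)

Reflection across x-axis: (-2, 4) → (-2, -4)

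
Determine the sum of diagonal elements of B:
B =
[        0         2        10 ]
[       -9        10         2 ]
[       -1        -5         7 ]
tr(B) = 0 + 10 + 7 = 17

The trace of a square matrix is the sum of its diagonal entries.
Diagonal entries of B: B[0][0] = 0, B[1][1] = 10, B[2][2] = 7.
tr(B) = 0 + 10 + 7 = 17.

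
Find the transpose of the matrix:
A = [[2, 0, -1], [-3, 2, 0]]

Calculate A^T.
[[2, -3], [0, 2], [-1, 0]]

The transpose sends entry (i,j) to (j,i); rows become columns.
Row 0 of A: [2, 0, -1] -> column 0 of A^T.
Row 1 of A: [-3, 2, 0] -> column 1 of A^T.
A^T = [[2, -3], [0, 2], [-1, 0]]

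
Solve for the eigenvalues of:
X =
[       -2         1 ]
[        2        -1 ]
λ = -3, 0

Solve det(X - λI) = 0. For a 2×2 matrix the characteristic equation is λ² - (trace)λ + det = 0.
trace(X) = a + d = -2 - 1 = -3.
det(X) = a*d - b*c = (-2)*(-1) - (1)*(2) = 2 - 2 = 0.
Characteristic equation: λ² - (-3)λ + (0) = 0.
Discriminant = (-3)² - 4*(0) = 9 - 0 = 9.
λ = (-3 ± √9) / 2 = (-3 ± 3) / 2 = -3, 0.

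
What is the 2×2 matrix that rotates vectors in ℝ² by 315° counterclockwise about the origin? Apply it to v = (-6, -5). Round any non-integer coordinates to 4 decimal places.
R = [[√2/2, √2/2], [-√2/2, √2/2]]; R·v = (-7.7782, 0.7071)

A counterclockwise rotation by angle θ in ℝ² has matrix R(θ) = [[cos θ, -sin θ], [sin θ, cos θ]].
For θ = 315°: cos θ = √2/2, sin θ = -√2/2.
R(315°) = [[√2/2, √2/2], [-√2/2, √2/2]].
R·v = [√2/2·-6 + (√2/2)·-5, -√2/2·-6 + √2/2·-5] = (-7.7782, 0.7071).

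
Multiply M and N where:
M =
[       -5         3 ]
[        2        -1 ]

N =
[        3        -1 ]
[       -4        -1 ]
MN =
[      -27         2 ]
[       10        -1 ]

Matrix multiplication: (MN)[i][j] = sum over k of M[i][k] * N[k][j].
  (MN)[0][0] = (-5)*(3) + (3)*(-4) = -27
  (MN)[0][1] = (-5)*(-1) + (3)*(-1) = 2
  (MN)[1][0] = (2)*(3) + (-1)*(-4) = 10
  (MN)[1][1] = (2)*(-1) + (-1)*(-1) = -1
MN =
[      -27         2 ]
[       10        -1 ]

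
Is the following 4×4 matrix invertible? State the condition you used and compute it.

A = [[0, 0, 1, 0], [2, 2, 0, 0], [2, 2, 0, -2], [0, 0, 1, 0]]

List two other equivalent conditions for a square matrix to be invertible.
No, not invertible; det(A) = 0 (two rows are equal, so the rows are linearly dependent). Equivalent conditions (failing for this A): rank(A) < 4; Ax = 0 has non-trivial solutions; 0 is an eigenvalue; the columns are linearly dependent.

To check invertibility, compute det(A).
In this matrix, row 0 and the last row are identical, so one row is a scalar multiple of another and the rows are linearly dependent.
A matrix with linearly dependent rows has det = 0 and is not invertible.
Equivalent failed conditions:
- rank(A) < 4.
- Ax = 0 has non-trivial solutions.
- 0 is an eigenvalue.
- The columns are linearly dependent.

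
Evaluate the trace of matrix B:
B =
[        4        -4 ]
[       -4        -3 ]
tr(B) = 4 - 3 = 1

The trace of a square matrix is the sum of its diagonal entries.
Diagonal entries of B: B[0][0] = 4, B[1][1] = -3.
tr(B) = 4 - 3 = 1.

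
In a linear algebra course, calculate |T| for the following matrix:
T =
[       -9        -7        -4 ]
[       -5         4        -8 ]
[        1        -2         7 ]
det(T) = -321

Expand along row 0 (cofactor expansion): det(T) = a*(e*i - f*h) - b*(d*i - f*g) + c*(d*h - e*g), where the 3×3 is [[a, b, c], [d, e, f], [g, h, i]].
Minor M_00 = (4)*(7) - (-8)*(-2) = 28 - 16 = 12.
Minor M_01 = (-5)*(7) - (-8)*(1) = -35 + 8 = -27.
Minor M_02 = (-5)*(-2) - (4)*(1) = 10 - 4 = 6.
det(T) = (-9)*(12) - (-7)*(-27) + (-4)*(6) = -108 - 189 - 24 = -321.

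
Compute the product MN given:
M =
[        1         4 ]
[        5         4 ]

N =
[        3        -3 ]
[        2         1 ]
MN =
[       11         1 ]
[       23       -11 ]

Matrix multiplication: (MN)[i][j] = sum over k of M[i][k] * N[k][j].
  (MN)[0][0] = (1)*(3) + (4)*(2) = 11
  (MN)[0][1] = (1)*(-3) + (4)*(1) = 1
  (MN)[1][0] = (5)*(3) + (4)*(2) = 23
  (MN)[1][1] = (5)*(-3) + (4)*(1) = -11
MN =
[       11         1 ]
[       23       -11 ]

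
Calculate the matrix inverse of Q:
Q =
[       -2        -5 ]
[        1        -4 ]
det(Q) = 13
Q⁻¹ =
[    -4/13      5/13 ]
[    -1/13     -2/13 ]

For a 2×2 matrix Q = [[a, b], [c, d]] with det(Q) ≠ 0, Q⁻¹ = (1/det(Q)) * [[d, -b], [-c, a]].
det(Q) = (-2)*(-4) - (-5)*(1) = 8 + 5 = 13.
Q⁻¹ = (1/13) * [[-4, 5], [-1, -2]].
Dividing each entry by 13 and reducing:
Q⁻¹ =
[    -4/13      5/13 ]
[    -1/13     -2/13 ]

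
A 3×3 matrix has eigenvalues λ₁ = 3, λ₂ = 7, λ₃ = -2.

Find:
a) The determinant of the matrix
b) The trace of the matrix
det = -42, trace = 8

Two standard eigenvalue identities:
- det(A) equals the product of the eigenvalues (counted with multiplicity).
- trace(A) equals the sum of the eigenvalues.
det(A) = (3)*(7)*(-2) = -42.
trace(A) = 3 + 7 - 2 = 8.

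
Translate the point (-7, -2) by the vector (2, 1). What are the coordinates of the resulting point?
(-5, -1)

Translation by (2, 1):
x' = -7 + 2 = -5
y' = -2 + 1 = -1
Homogeneous matrix: [[1, 0, 2], [0, 1, 1], [0, 0, 1]]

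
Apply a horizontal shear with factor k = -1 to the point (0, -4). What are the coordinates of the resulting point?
(4, -4)

Shear matrix for horizontal shear with factor k = -1:
[[1, -1], [0, 1]]
Result: (0, -4) → (4, -4)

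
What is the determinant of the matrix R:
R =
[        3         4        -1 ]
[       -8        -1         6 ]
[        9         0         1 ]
det(R) = 236

Expand along row 0 (cofactor expansion): det(R) = a*(e*i - f*h) - b*(d*i - f*g) + c*(d*h - e*g), where the 3×3 is [[a, b, c], [d, e, f], [g, h, i]].
Minor M_00 = (-1)*(1) - (6)*(0) = -1 - 0 = -1.
Minor M_01 = (-8)*(1) - (6)*(9) = -8 - 54 = -62.
Minor M_02 = (-8)*(0) - (-1)*(9) = 0 + 9 = 9.
det(R) = (3)*(-1) - (4)*(-62) + (-1)*(9) = -3 + 248 - 9 = 236.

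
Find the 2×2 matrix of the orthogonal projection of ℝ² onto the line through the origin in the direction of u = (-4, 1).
[[16/17, -4/17], [-4/17, 1/17]]

The orthogonal projection onto the line spanned by a nonzero vector u = (a, b) has matrix P = (u uᵀ) / (uᵀ u) = (1/(a² + b²)) · [[a², ab], [ab, b²]].
Here u = (-4, 1), so a² + b² = 16 + 1 = 17.
P = (1/17) · [[16, -4], [-4, 1]] = [[16/17, -4/17], [-4/17, 1/17]].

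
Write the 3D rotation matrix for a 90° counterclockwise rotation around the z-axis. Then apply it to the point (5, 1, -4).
R = [[0, -1, 0], [1, 0, 0], [0, 0, 1]]; R·(5, 1, -4) = (-1, 5, -4)

Rotation matrix for 90° around z-axis:
cos(90°) = 0, sin(90°) = 1
R = [[0, -1, 0], [1, 0, 0], [0, 0, 1]]
Apply to (5, 1, -4): R·[5, 1, -4]ᵀ = (-1, 5, -4)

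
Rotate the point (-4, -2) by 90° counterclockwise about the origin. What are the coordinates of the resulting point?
(2, -4)

Rotation matrix R(θ) = [[cos θ, -sin θ], [sin θ, cos θ]]; for θ = 90°:
R = [[0, -1], [1, 0]]
Result: R × [-4, -2]ᵀ = [0·-4 + (-1)·-2, 1·-4 + (0)·-2]ᵀ = (2, -4)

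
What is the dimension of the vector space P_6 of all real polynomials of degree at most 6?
Dimension = 7

A polynomial of degree at most 6 can be written as a₀ + a₁x + a₂x² + … + a_6x^6, with 7 free coefficients a₀, …, a_6.
The set {1, x, x², …, x^6} is a basis: it spans P_6 (every such polynomial is a linear combination of these) and is linearly independent (a polynomial is zero iff all its coefficients are zero).
Therefore dim(P_6) = 6 + 1 = 7.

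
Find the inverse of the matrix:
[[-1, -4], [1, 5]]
[[-5, -4], [1, 1]]

For [[a,b],[c,d]], inverse = (1/det)·[[d,-b],[-c,a]]
det = -1·5 - -4·1 = -1
Inverse = (1/-1)·[[5, 4], [-1, -1]]
        = [[-5, -4], [1, 1]]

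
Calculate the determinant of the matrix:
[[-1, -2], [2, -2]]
6

For a 2×2 matrix [[a, b], [c, d]], det = ad - bc
det = (-1)(-2) - (-2)(2) = 2 - -4 = 6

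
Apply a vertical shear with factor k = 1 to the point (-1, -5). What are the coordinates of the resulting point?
(-1, -6)

Shear matrix for vertical shear with factor k = 1:
[[1, 0], [1, 1]]
Result: (-1, -5) → (-1, -6)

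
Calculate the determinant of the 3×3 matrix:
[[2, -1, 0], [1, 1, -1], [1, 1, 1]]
6

Expansion along first row:
det = 2·det([[1,-1],[1,1]]) - -1·det([[1,-1],[1,1]]) + 0·det([[1,1],[1,1]])
    = 2·(1·1 - -1·1) - -1·(1·1 - -1·1) + 0·(1·1 - 1·1)
    = 2·2 - -1·2 + 0·0
    = 4 + 2 + 0 = 6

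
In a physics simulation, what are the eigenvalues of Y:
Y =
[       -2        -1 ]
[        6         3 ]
λ = 0, 1

Solve det(Y - λI) = 0. For a 2×2 matrix the characteristic equation is λ² - (trace)λ + det = 0.
trace(Y) = a + d = -2 + 3 = 1.
det(Y) = a*d - b*c = (-2)*(3) - (-1)*(6) = -6 + 6 = 0.
Characteristic equation: λ² - (1)λ + (0) = 0.
Discriminant = (1)² - 4*(0) = 1 - 0 = 1.
λ = (1 ± √1) / 2 = (1 ± 1) / 2 = 0, 1.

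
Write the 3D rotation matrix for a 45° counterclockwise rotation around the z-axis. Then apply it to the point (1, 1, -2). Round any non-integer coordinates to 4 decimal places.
R = [[√2/2, -√2/2, 0], [√2/2, √2/2, 0], [0, 0, 1]]; R·(1, 1, -2) = (0.0000, 1.4142, -2.0000)

Rotation matrix for 45° around z-axis:
cos(45°) = √2/2, sin(45°) = √2/2
R = [[√2/2, -√2/2, 0], [√2/2, √2/2, 0], [0, 0, 1]]
Apply to (1, 1, -2): R·[1, 1, -2]ᵀ = (0.0000, 1.4142, -2.0000)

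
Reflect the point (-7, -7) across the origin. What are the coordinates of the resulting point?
(7, 7)

Reflection across origin: (-7, -7) → (7, 7)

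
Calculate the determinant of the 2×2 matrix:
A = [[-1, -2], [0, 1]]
-1

For A = [[a, b], [c, d]], det(A) = a*d - b*c.
det(A) = (-1)*(1) - (-2)*(0) = -1 - 0 = -1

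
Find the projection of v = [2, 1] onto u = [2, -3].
[2/13, -3/13]

The projection of v onto u is proj_u(v) = ((v·u) / (u·u)) · u.
v·u = (2)*(2) + (1)*(-3) = 1.
u·u = (2)*(2) + (-3)*(-3) = 13.
coefficient = 1 / 13 = 1/13.
proj_u(v) = 1/13 · [2, -3] = [2/13, -3/13].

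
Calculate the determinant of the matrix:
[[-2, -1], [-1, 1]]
-3

For a 2×2 matrix [[a, b], [c, d]], det = ad - bc
det = (-2)(1) - (-1)(-1) = -2 - 1 = -3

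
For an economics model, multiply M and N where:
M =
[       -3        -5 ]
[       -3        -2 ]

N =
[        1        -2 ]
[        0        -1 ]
MN =
[       -3        11 ]
[       -3         8 ]

Matrix multiplication: (MN)[i][j] = sum over k of M[i][k] * N[k][j].
  (MN)[0][0] = (-3)*(1) + (-5)*(0) = -3
  (MN)[0][1] = (-3)*(-2) + (-5)*(-1) = 11
  (MN)[1][0] = (-3)*(1) + (-2)*(0) = -3
  (MN)[1][1] = (-3)*(-2) + (-2)*(-1) = 8
MN =
[       -3        11 ]
[       -3         8 ]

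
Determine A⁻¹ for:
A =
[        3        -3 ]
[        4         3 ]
det(A) = 21
A⁻¹ =
[      1/7       1/7 ]
[    -4/21       1/7 ]

For a 2×2 matrix A = [[a, b], [c, d]] with det(A) ≠ 0, A⁻¹ = (1/det(A)) * [[d, -b], [-c, a]].
det(A) = (3)*(3) - (-3)*(4) = 9 + 12 = 21.
A⁻¹ = (1/21) * [[3, 3], [-4, 3]].
Dividing each entry by 21 and reducing:
A⁻¹ =
[      1/7       1/7 ]
[    -4/21       1/7 ]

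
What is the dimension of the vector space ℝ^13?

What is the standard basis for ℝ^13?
Dimension = 13; standard basis = {e_1, e_2, e_3, …, e_13}

ℝ^13 is the space of 13-tuples of real numbers; its dimension is 13.
The standard basis consists of 13 vectors: e_1, e_2, e_3, …, e_13, where e_i is the vector with 1 in position i and 0 elsewhere.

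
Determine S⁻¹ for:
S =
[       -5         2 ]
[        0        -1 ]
det(S) = 5
S⁻¹ =
[     -1/5      -2/5 ]
[        0        -1 ]

For a 2×2 matrix S = [[a, b], [c, d]] with det(S) ≠ 0, S⁻¹ = (1/det(S)) * [[d, -b], [-c, a]].
det(S) = (-5)*(-1) - (2)*(0) = 5 - 0 = 5.
S⁻¹ = (1/5) * [[-1, -2], [0, -5]].
Dividing each entry by 5 and reducing:
S⁻¹ =
[     -1/5      -2/5 ]
[        0        -1 ]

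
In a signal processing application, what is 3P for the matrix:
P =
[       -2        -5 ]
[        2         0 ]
3P =
[       -6       -15 ]
[        6         0 ]

Scalar multiplication is elementwise: (3P)[i][j] = 3 * P[i][j].
  (3P)[0][0] = 3 * (-2) = -6
  (3P)[0][1] = 3 * (-5) = -15
  (3P)[1][0] = 3 * (2) = 6
  (3P)[1][1] = 3 * (0) = 0
3P =
[       -6       -15 ]
[        6         0 ]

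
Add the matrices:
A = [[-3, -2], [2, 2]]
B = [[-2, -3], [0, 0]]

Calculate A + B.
[[-5, -5], [2, 2]]

Add corresponding elements:
(-3)+(-2)=-5
(-2)+(-3)=-5
(2)+(0)=2
(2)+(0)=2
A + B = [[-5, -5], [2, 2]]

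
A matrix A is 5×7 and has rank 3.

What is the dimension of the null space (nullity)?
4

The rank-nullity theorem for an m×n matrix states:
rank(A) + nullity(A) = n (the number of columns).
Here n = 7 and rank(A) = 3, so nullity(A) = 7 - 3 = 4.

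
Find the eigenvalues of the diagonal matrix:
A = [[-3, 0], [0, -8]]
λ₁ = -3, λ₂ = -8

The characteristic polynomial of A is det(A - λI) = (-3 - λ)(-8 - λ) = 0.
The roots are λ = -3 and λ = -8, so the eigenvalues are the diagonal entries.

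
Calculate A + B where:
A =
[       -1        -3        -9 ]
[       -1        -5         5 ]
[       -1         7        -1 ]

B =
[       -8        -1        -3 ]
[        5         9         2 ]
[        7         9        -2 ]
A + B =
[       -9        -4       -12 ]
[        4         4         7 ]
[        6        16        -3 ]

Matrix addition is elementwise: (A+B)[i][j] = A[i][j] + B[i][j].
  (A+B)[0][0] = (-1) + (-8) = -9
  (A+B)[0][1] = (-3) + (-1) = -4
  (A+B)[0][2] = (-9) + (-3) = -12
  (A+B)[1][0] = (-1) + (5) = 4
  (A+B)[1][1] = (-5) + (9) = 4
  (A+B)[1][2] = (5) + (2) = 7
  (A+B)[2][0] = (-1) + (7) = 6
  (A+B)[2][1] = (7) + (9) = 16
  (A+B)[2][2] = (-1) + (-2) = -3
A + B =
[       -9        -4       -12 ]
[        4         4         7 ]
[        6        16        -3 ]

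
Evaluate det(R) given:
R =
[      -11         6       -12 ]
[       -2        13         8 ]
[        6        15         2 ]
det(R) = 2642

Expand along row 0 (cofactor expansion): det(R) = a*(e*i - f*h) - b*(d*i - f*g) + c*(d*h - e*g), where the 3×3 is [[a, b, c], [d, e, f], [g, h, i]].
Minor M_00 = (13)*(2) - (8)*(15) = 26 - 120 = -94.
Minor M_01 = (-2)*(2) - (8)*(6) = -4 - 48 = -52.
Minor M_02 = (-2)*(15) - (13)*(6) = -30 - 78 = -108.
det(R) = (-11)*(-94) - (6)*(-52) + (-12)*(-108) = 1034 + 312 + 1296 = 2642.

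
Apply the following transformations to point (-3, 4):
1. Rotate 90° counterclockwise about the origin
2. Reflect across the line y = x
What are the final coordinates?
(-3, -4)

Step 1: Rotate 90° → (-4, -3)
Step 2: Reflect across the line y = x → (-3, -4)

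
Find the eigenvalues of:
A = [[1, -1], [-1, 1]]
λ = 0, 2

Solve det(A - λI) = 0. For a 2×2 matrix this is λ² - (trace)λ + det = 0.
trace(A) = 1 + 1 = 2.
det(A) = (1)*(1) - (-1)*(-1) = 1 - 1 = 0.
Characteristic equation: λ² - (2)λ + (0) = 0.
Discriminant: (2)² - 4*(0) = 4 - 0 = 4.
Roots: λ = (2 ± √4) / 2 = 0, 2.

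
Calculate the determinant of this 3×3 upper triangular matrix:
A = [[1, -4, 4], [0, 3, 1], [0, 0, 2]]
6

The determinant of a triangular matrix is the product of its diagonal entries (the off-diagonal entries above the diagonal do not affect it).
det(A) = (1) * (3) * (2) = 6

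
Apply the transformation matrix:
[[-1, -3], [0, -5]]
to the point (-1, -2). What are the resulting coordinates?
(7, 10)

Matrix multiplication:
[[-1, -3], [0, -5]] × [-1, -2]ᵀ
= [-1×-1 + -3×-2, 0×-1 + -5×-2]ᵀ
= [7.0000, 10.0000]ᵀ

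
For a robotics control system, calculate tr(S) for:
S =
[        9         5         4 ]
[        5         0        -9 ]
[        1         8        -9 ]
tr(S) = 9 + 0 - 9 = 0

The trace of a square matrix is the sum of its diagonal entries.
Diagonal entries of S: S[0][0] = 9, S[1][1] = 0, S[2][2] = -9.
tr(S) = 9 + 0 - 9 = 0.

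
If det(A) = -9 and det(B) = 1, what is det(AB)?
-9

Use the multiplicative property of determinants: det(AB) = det(A)*det(B).
det(AB) = (-9)*(1) = -9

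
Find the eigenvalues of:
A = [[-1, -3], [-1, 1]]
λ = -2, 2

Solve det(A - λI) = 0. For a 2×2 matrix this is λ² - (trace)λ + det = 0.
trace(A) = -1 + 1 = 0.
det(A) = (-1)*(1) - (-3)*(-1) = -1 - 3 = -4.
Characteristic equation: λ² - (0)λ + (-4) = 0.
Discriminant: (0)² - 4*(-4) = 0 + 16 = 16.
Roots: λ = (0 ± √16) / 2 = -2, 2.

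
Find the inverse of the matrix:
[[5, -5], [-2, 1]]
[[-1/5, -1], [-2/5, -1]]

For [[a,b],[c,d]], inverse = (1/det)·[[d,-b],[-c,a]]
det = 5·1 - -5·-2 = -5
Inverse = (1/-5)·[[1, 5], [2, 5]]
        = [[-1/5, -1], [-2/5, -1]]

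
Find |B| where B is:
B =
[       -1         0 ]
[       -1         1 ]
det(B) = -1

For a 2×2 matrix [[a, b], [c, d]], det = a*d - b*c.
det(B) = (-1)*(1) - (0)*(-1) = -1 - 0 = -1.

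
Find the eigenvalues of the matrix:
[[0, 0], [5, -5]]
λ = -5 and λ = 0

Characteristic equation: det(A - λI) = 0
λ² - (trace)λ + (det) = 0
λ² - (-5)λ + (0) = 0
λ² + 5λ + 0 = 0
Solving: λ = -5, 0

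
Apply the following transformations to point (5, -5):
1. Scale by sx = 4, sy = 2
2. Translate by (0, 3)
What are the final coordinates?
(20, -7)

Step 1: Scale (5, -5) by (sx, sy) = (4, 2) → (20, -10)
Step 2: Translate by (0, 3) → (20, -7)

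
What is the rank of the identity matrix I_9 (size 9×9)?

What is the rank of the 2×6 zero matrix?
rank(I_9) = 9, rank(0) = 0

The identity I_9 has 9 columns that are the standard basis vectors e_1, …, e_9. These are linearly independent, so all 9 columns are pivots and rank(I_9) = 9.
The 2×6 zero matrix has every entry zero, so every row is the zero row and there are no pivots; rank(0) = 0.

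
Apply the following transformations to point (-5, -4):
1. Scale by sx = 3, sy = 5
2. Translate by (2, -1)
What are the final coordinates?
(-13, -21)

Step 1: Scale (-5, -4) by (sx, sy) = (3, 5) → (-15, -20)
Step 2: Translate by (2, -1) → (-13, -21)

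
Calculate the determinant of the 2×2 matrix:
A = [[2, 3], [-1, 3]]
9

For A = [[a, b], [c, d]], det(A) = a*d - b*c.
det(A) = (2)*(3) - (3)*(-1) = 6 - -3 = 9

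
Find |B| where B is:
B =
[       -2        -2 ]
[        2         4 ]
det(B) = -4

For a 2×2 matrix [[a, b], [c, d]], det = a*d - b*c.
det(B) = (-2)*(4) - (-2)*(2) = -8 + 4 = -4.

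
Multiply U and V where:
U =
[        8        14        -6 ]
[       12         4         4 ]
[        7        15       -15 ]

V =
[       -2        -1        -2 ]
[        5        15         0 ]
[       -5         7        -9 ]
UV =
[       84       160        38 ]
[      -24        76       -60 ]
[      136       113       121 ]

Matrix multiplication: (UV)[i][j] = sum over k of U[i][k] * V[k][j].
  (UV)[0][0] = (8)*(-2) + (14)*(5) + (-6)*(-5) = 84
  (UV)[0][1] = (8)*(-1) + (14)*(15) + (-6)*(7) = 160
  (UV)[0][2] = (8)*(-2) + (14)*(0) + (-6)*(-9) = 38
  (UV)[1][0] = (12)*(-2) + (4)*(5) + (4)*(-5) = -24
  (UV)[1][1] = (12)*(-1) + (4)*(15) + (4)*(7) = 76
  (UV)[1][2] = (12)*(-2) + (4)*(0) + (4)*(-9) = -60
  (UV)[2][0] = (7)*(-2) + (15)*(5) + (-15)*(-5) = 136
  (UV)[2][1] = (7)*(-1) + (15)*(15) + (-15)*(7) = 113
  (UV)[2][2] = (7)*(-2) + (15)*(0) + (-15)*(-9) = 121
UV =
[       84       160        38 ]
[      -24        76       -60 ]
[      136       113       121 ]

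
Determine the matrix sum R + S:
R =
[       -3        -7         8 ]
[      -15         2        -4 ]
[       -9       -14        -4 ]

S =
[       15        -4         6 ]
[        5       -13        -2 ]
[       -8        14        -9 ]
R + S =
[       12       -11        14 ]
[      -10       -11        -6 ]
[      -17         0       -13 ]

Matrix addition is elementwise: (R+S)[i][j] = R[i][j] + S[i][j].
  (R+S)[0][0] = (-3) + (15) = 12
  (R+S)[0][1] = (-7) + (-4) = -11
  (R+S)[0][2] = (8) + (6) = 14
  (R+S)[1][0] = (-15) + (5) = -10
  (R+S)[1][1] = (2) + (-13) = -11
  (R+S)[1][2] = (-4) + (-2) = -6
  (R+S)[2][0] = (-9) + (-8) = -17
  (R+S)[2][1] = (-14) + (14) = 0
  (R+S)[2][2] = (-4) + (-9) = -13
R + S =
[       12       -11        14 ]
[      -10       -11        -6 ]
[      -17         0       -13 ]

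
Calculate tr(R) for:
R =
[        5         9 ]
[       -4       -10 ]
tr(R) = 5 - 10 = -5

The trace of a square matrix is the sum of its diagonal entries.
Diagonal entries of R: R[0][0] = 5, R[1][1] = -10.
tr(R) = 5 - 10 = -5.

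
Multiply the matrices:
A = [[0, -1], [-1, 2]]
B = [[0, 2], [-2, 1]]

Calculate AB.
[[2, -1], [-4, 0]]

Each entry (i,j) of AB = sum over k of A[i][k]*B[k][j].
(AB)[0][0] = (0)*(0) + (-1)*(-2) = 2
(AB)[0][1] = (0)*(2) + (-1)*(1) = -1
(AB)[1][0] = (-1)*(0) + (2)*(-2) = -4
(AB)[1][1] = (-1)*(2) + (2)*(1) = 0
AB = [[2, -1], [-4, 0]]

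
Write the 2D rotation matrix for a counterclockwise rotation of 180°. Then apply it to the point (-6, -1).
R = [[-1, 0], [0, -1]]; R·(-6, -1) = (6, 1)

Rotation matrix formula: R(θ) = [[cos θ, -sin θ], [sin θ, cos θ]]
For θ = 180°:
cos(180°) = -1
sin(180°) = 0
R = [[-1, 0], [0, -1]]
Apply to (-6, -1): [-1·-6 + (0)·-1, 0·-6 + -1·-1] = (6, 1)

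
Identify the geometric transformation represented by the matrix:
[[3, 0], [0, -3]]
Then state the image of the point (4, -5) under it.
non-uniform scaling by (3, -3); image of (4, -5) is (12, 15)

This is diagonal with distinct entries, so it scales the x-axis by 3 and the y-axis by -3.
The matrix [[3, 0], [0, -3]] represents: non-uniform scaling by (3, -3).
Applying it to (4, -5): [3·4 + 0·-5, 0·4 + -3·-5] = (12, 15).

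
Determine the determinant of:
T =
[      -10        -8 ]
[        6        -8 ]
det(T) = 128

For a 2×2 matrix [[a, b], [c, d]], det = a*d - b*c.
det(T) = (-10)*(-8) - (-8)*(6) = 80 + 48 = 128.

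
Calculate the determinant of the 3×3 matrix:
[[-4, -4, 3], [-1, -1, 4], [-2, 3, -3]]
65

Expansion along first row:
det = -4·det([[-1,4],[3,-3]]) - -4·det([[-1,4],[-2,-3]]) + 3·det([[-1,-1],[-2,3]])
    = -4·(-1·-3 - 4·3) - -4·(-1·-3 - 4·-2) + 3·(-1·3 - -1·-2)
    = -4·-9 - -4·11 + 3·-5
    = 36 + 44 + -15 = 65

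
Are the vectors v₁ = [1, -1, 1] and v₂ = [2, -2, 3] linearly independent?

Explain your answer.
Yes, linearly independent

Two vectors are linearly dependent iff one is a scalar multiple of the other.
No single scalar k satisfies v₂ = k·v₁ (the ratios of corresponding entries disagree), so v₁ and v₂ are linearly independent.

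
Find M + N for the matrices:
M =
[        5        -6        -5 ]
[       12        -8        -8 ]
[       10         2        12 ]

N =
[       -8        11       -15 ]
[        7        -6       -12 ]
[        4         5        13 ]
M + N =
[       -3         5       -20 ]
[       19       -14       -20 ]
[       14         7        25 ]

Matrix addition is elementwise: (M+N)[i][j] = M[i][j] + N[i][j].
  (M+N)[0][0] = (5) + (-8) = -3
  (M+N)[0][1] = (-6) + (11) = 5
  (M+N)[0][2] = (-5) + (-15) = -20
  (M+N)[1][0] = (12) + (7) = 19
  (M+N)[1][1] = (-8) + (-6) = -14
  (M+N)[1][2] = (-8) + (-12) = -20
  (M+N)[2][0] = (10) + (4) = 14
  (M+N)[2][1] = (2) + (5) = 7
  (M+N)[2][2] = (12) + (13) = 25
M + N =
[       -3         5       -20 ]
[       19       -14       -20 ]
[       14         7        25 ]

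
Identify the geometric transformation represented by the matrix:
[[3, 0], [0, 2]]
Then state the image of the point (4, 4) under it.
non-uniform scaling by (3, 2); image of (4, 4) is (12, 8)

This is diagonal with distinct entries, so it scales the x-axis by 3 and the y-axis by 2.
The matrix [[3, 0], [0, 2]] represents: non-uniform scaling by (3, 2).
Applying it to (4, 4): [3·4 + 0·4, 0·4 + 2·4] = (12, 8).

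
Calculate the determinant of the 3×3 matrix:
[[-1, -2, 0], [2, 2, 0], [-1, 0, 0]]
0

Expansion along first row:
det = -1·det([[2,0],[0,0]]) - -2·det([[2,0],[-1,0]]) + 0·det([[2,2],[-1,0]])
    = -1·(2·0 - 0·0) - -2·(2·0 - 0·-1) + 0·(2·0 - 2·-1)
    = -1·0 - -2·0 + 0·2
    = 0 + 0 + 0 = 0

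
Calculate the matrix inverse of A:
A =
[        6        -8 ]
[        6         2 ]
det(A) = 60
A⁻¹ =
[     1/30      2/15 ]
[    -1/10      1/10 ]

For a 2×2 matrix A = [[a, b], [c, d]] with det(A) ≠ 0, A⁻¹ = (1/det(A)) * [[d, -b], [-c, a]].
det(A) = (6)*(2) - (-8)*(6) = 12 + 48 = 60.
A⁻¹ = (1/60) * [[2, 8], [-6, 6]].
Dividing each entry by 60 and reducing:
A⁻¹ =
[     1/30      2/15 ]
[    -1/10      1/10 ]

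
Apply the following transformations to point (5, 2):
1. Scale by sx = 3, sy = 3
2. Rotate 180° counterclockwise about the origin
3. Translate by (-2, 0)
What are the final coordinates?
(-17, -6)

Step 1: Scale → (15, 6)
Step 2: Rotate 180° → (-15, -6)
Step 3: Translate → (-17, -6)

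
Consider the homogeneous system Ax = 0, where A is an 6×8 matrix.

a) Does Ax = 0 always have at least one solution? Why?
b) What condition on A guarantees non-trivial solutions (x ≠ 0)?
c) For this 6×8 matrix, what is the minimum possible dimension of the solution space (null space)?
a) Yes, x = 0 is always a solution. b) When A has linearly dependent columns (rank < n). c) Minimum nullity = 2.

a) x = 0 satisfies A·0 = 0, so the zero vector is always a solution.
b) Non-trivial solutions exist iff the columns of A are linearly dependent, equivalently rank(A) < n (the number of columns).
c) By rank-nullity, rank(A) + nullity(A) = n = 8. Since A has only 6 rows, rank(A) ≤ 6, so nullity(A) ≥ 8 - 6 = 2.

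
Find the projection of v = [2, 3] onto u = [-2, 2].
[-1/2, 1/2]

The projection of v onto u is proj_u(v) = ((v·u) / (u·u)) · u.
v·u = (2)*(-2) + (3)*(2) = 2.
u·u = (-2)*(-2) + (2)*(2) = 8.
coefficient = 2 / 8 = 1/4.
proj_u(v) = 1/4 · [-2, 2] = [-1/2, 1/2].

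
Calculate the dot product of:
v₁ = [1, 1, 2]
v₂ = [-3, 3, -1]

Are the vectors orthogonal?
-2, No

The dot product is the sum of products of corresponding components.
v₁·v₂ = (1)*(-3) + (1)*(3) + (2)*(-1) = -3 + 3 - 2 = -2.
Two vectors are orthogonal iff their dot product is 0; here the dot product is -2, so the vectors are not orthogonal.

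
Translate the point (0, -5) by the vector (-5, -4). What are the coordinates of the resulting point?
(-5, -9)

Translation by (-5, -4):
x' = 0 + -5 = -5
y' = -5 + -4 = -9
Homogeneous matrix: [[1, 0, -5], [0, 1, -4], [0, 0, 1]]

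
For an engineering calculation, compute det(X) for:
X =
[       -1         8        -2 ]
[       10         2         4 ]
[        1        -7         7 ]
det(X) = -426

Expand along row 0 (cofactor expansion): det(X) = a*(e*i - f*h) - b*(d*i - f*g) + c*(d*h - e*g), where the 3×3 is [[a, b, c], [d, e, f], [g, h, i]].
Minor M_00 = (2)*(7) - (4)*(-7) = 14 + 28 = 42.
Minor M_01 = (10)*(7) - (4)*(1) = 70 - 4 = 66.
Minor M_02 = (10)*(-7) - (2)*(1) = -70 - 2 = -72.
det(X) = (-1)*(42) - (8)*(66) + (-2)*(-72) = -42 - 528 + 144 = -426.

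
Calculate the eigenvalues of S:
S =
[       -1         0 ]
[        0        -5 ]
λ = -5, -1

Solve det(S - λI) = 0. For a 2×2 matrix the characteristic equation is λ² - (trace)λ + det = 0.
trace(S) = a + d = -1 - 5 = -6.
det(S) = a*d - b*c = (-1)*(-5) - (0)*(0) = 5 - 0 = 5.
Characteristic equation: λ² - (-6)λ + (5) = 0.
Discriminant = (-6)² - 4*(5) = 36 - 20 = 16.
λ = (-6 ± √16) / 2 = (-6 ± 4) / 2 = -5, -1.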